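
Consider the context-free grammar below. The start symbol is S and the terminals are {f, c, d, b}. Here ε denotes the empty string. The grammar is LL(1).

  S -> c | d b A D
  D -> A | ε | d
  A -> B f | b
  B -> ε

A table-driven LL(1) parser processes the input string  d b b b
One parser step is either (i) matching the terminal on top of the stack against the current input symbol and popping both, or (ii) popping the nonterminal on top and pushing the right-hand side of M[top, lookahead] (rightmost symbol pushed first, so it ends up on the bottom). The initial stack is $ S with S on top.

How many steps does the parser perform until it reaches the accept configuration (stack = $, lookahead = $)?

8

     Stack      Input      Action
  1  $ S        d b b b $  expand S -> d b A D
  2  $ D A b d  d b b b $  match d
  3  $ D A b    b b b $    match b
  4  $ D A      b b $      expand A -> b
  5  $ D b      b b $      match b
  6  $ D        b $        expand D -> A
  7  $ A        b $        expand A -> b
  8  $ b        b $        match b
Accept reached after 8 steps.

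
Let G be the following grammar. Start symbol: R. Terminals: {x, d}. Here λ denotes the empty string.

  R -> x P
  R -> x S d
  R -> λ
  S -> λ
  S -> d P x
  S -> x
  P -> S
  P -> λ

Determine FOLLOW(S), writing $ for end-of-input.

{$, d, x}

FIRST(R): from R->x P we get {x}; from R->x S d we get {x}; from R->λ we get {λ}. So FIRST(R) = {λ, x}.
FIRST(S): from S->λ we get {λ}; from S->d P x we get {d}; from S->x we get {x}. So FIRST(S) = {λ, d, x}.
FIRST(P): from P->S we get {λ, d, x}; from P->λ we get {λ}. So FIRST(P) = {λ, d, x}.
FOLLOW(R) includes $ since R is the start symbol.
FOLLOW(R): R appears on no right-hand side. Thus FOLLOW(R) = {$}.
FOLLOW(P): in R->x P, the suffix after P is empty, so FOLLOW(P) ⊇ FOLLOW(R) = {$}; in S->d P x, P is followed by x with FIRST {x}. Thus FOLLOW(P) = {$, x}.
FOLLOW(S): in R->x S d, S is followed by d with FIRST {d}; in P->S, the suffix after S is empty, so FOLLOW(S) ⊇ FOLLOW(P) = {$, x}. Thus FOLLOW(S) = {$, d, x}.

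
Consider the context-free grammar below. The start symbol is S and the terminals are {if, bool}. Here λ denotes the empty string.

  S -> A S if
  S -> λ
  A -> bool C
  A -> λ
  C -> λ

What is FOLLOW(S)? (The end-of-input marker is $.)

FIRST(A) = {λ, bool}
FIRST(C) = {λ}
FIRST(S) = {λ, bool, if}  (via A S if)
FOLLOW(S) includes $ since S is the start symbol.
FOLLOW(S): in S->A S if, S is followed by if with FIRST {if}. Thus FOLLOW(S) = {$, if}.
FOLLOW(A): in S->A S if, A is followed by S if with FIRST {bool, if}. Thus FOLLOW(A) = {bool, if}.
FOLLOW(C): in A->bool C, the suffix after C is empty, so FOLLOW(C) ⊇ FOLLOW(A) = {bool, if}. Thus FOLLOW(C) = {bool, if}.

{$, if}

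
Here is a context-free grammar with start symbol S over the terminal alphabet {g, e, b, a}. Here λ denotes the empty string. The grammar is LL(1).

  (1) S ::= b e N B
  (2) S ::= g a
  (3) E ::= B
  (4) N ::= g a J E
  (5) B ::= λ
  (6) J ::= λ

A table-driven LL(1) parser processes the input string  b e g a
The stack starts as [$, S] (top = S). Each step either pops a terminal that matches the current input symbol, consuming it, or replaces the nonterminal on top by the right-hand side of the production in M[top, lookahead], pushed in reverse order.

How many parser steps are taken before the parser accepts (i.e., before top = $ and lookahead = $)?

step 1: stack=$ S  input=b e g a $  — expand S ::= b e N B
step 2: stack=$ B N e b  input=b e g a $  — match b
step 3: stack=$ B N e  input=e g a $  — match e
step 4: stack=$ B N  input=g a $  — expand N ::= g a J E
step 5: stack=$ B E J a g  input=g a $  — match g
step 6: stack=$ B E J a  input=a $  — match a
step 7: stack=$ B E J  input=$  — expand J ::= λ
step 8: stack=$ B E  input=$  — expand E ::= B
step 9: stack=$ B B  input=$  — expand B ::= λ
step 10: stack=$ B  input=$  — expand B ::= λ
Accept reached after 10 steps.

10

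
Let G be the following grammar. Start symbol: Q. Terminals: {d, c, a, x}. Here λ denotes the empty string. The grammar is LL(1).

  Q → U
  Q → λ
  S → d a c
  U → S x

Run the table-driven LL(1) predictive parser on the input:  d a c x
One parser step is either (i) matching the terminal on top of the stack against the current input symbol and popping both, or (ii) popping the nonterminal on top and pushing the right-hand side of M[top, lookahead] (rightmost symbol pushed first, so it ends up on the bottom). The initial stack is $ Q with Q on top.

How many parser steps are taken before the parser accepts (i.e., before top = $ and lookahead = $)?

7

step 1: stack=$ Q  input=d a c x $  — expand Q → U
step 2: stack=$ U  input=d a c x $  — expand U → S x
step 3: stack=$ x S  input=d a c x $  — expand S → d a c
step 4: stack=$ x c a d  input=d a c x $  — match d
step 5: stack=$ x c a  input=a c x $  — match a
step 6: stack=$ x c  input=c x $  — match c
step 7: stack=$ x  input=x $  — match x
Accept reached after 7 steps.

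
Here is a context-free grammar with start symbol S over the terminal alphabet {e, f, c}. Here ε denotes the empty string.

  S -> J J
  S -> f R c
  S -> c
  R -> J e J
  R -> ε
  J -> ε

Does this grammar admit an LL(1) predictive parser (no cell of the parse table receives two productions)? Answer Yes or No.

Yes

FIRST(S) = {ε, c, f}
FIRST(R) = {ε, e}
FIRST(J) = {ε}
FOLLOW(S) = {$}
FOLLOW(R) = {c}
FOLLOW(J) = {$, c, e}
Each cell of M receives at most one production.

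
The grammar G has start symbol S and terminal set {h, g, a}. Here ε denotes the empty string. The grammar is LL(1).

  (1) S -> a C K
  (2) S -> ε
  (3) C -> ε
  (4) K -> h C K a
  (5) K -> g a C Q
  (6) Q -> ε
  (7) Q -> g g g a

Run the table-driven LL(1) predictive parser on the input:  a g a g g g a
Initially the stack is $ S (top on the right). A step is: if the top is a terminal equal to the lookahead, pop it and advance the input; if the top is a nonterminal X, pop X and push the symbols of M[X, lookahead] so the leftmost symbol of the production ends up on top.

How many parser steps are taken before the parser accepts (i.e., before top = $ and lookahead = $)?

12

step 1: stack=$ S  input=a g a g g g a $  — expand S -> a C K
step 2: stack=$ K C a  input=a g a g g g a $  — match a
step 3: stack=$ K C  input=g a g g g a $  — expand C -> ε
step 4: stack=$ K  input=g a g g g a $  — expand K -> g a C Q
step 5: stack=$ Q C a g  input=g a g g g a $  — match g
step 6: stack=$ Q C a  input=a g g g a $  — match a
step 7: stack=$ Q C  input=g g g a $  — expand C -> ε
step 8: stack=$ Q  input=g g g a $  — expand Q -> g g g a
step 9: stack=$ a g g g  input=g g g a $  — match g
step 10: stack=$ a g g  input=g g a $  — match g
step 11: stack=$ a g  input=g a $  — match g
step 12: stack=$ a  input=a $  — match a
Accept reached after 12 steps.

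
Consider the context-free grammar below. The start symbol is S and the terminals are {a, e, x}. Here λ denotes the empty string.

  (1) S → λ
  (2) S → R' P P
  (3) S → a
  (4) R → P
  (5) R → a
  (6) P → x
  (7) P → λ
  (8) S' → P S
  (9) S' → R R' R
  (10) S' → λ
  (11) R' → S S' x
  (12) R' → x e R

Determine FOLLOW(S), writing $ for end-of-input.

FIRST(P): from P→x we get {x}; from P→λ we get {λ}. So FIRST(P) = {λ, x}.
FIRST(R): from R→P we get {λ, x}; from R→a we get {a}. So FIRST(R) = {λ, a, x}.
FIRST(S): from S→λ we get {λ}; from S→R' P P we get {a, x}; from S→a we get {a}. So FIRST(S) = {λ, a, x}.
FIRST(S'): from S'→P S we get {λ, a, x}; from S'→R R' R we get {a, x}; from S'→λ we get {λ}. So FIRST(S') = {λ, a, x}.
FIRST(R'): from R'→S S' x we get {a, x}; from R'→x e R we get {x}. So FIRST(R') = {a, x}.
FOLLOW(S) includes $ since S is the start symbol.
FOLLOW(S'): in R'→S S' x, S' is followed by x with FIRST {x}. Thus FOLLOW(S') = {x}.
FOLLOW(S): in S'→P S, the suffix after S is empty, so FOLLOW(S) ⊇ FOLLOW(S') = {x}; in R'→S S' x, S is followed by S' x with FIRST {a, x}. Thus FOLLOW(S) = {$, a, x}.
FOLLOW(R'): in S→R' P P, R' is followed by P P with FIRST {λ, x}; in S→R' P P, the suffix after R' is nullable, so FOLLOW(R') ⊇ FOLLOW(S) = {$, a, x}; in S'→R R' R, R' is followed by R with FIRST {λ, a, x}; in S'→R R' R, the suffix after R' is nullable, so FOLLOW(R') ⊇ FOLLOW(S') = {x}. Thus FOLLOW(R') = {$, a, x}.
FOLLOW(R): in S'→R R' R (occurrence 1), R is followed by R' R with FIRST {a, x}; in S'→R R' R (occurrence 2), the suffix after R is empty, so FOLLOW(R) ⊇ FOLLOW(S') = {x}; in R'→x e R, the suffix after R is empty, so FOLLOW(R) ⊇ FOLLOW(R') = {$, a, x}. Thus FOLLOW(R) = {$, a, x}.
FOLLOW(P): in S→R' P P (occurrence 1), P is followed by P with FIRST {λ, x}; in S→R' P P (occurrence 1), the suffix after P is nullable, so FOLLOW(P) ⊇ FOLLOW(S) = {$, a, x}; in S→R' P P (occurrence 2), the suffix after P is empty, so FOLLOW(P) ⊇ FOLLOW(S) = {$, a, x}; in R→P, the suffix after P is empty, so FOLLOW(P) ⊇ FOLLOW(R) = {$, a, x}; in S'→P S, P is followed by S with FIRST {λ, a, x}; in S'→P S, the suffix after P is nullable, so FOLLOW(P) ⊇ FOLLOW(S') = {x}. Thus FOLLOW(P) = {$, a, x}.

{$, a, x}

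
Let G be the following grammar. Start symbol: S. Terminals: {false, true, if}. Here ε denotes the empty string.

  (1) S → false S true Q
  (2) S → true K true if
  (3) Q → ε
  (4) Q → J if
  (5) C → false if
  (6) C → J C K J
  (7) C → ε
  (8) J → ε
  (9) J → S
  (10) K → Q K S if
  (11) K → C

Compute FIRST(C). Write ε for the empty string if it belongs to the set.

FIRST(S) = {false, true}
FIRST(J) = {ε, false, true}  (via S)
FIRST(Q) = {ε, false, if, true}  (via J if)
FIRST(C) = {ε, false, if, true}  (via J C K J)
FIRST(K) = {ε, false, if, true}  (via Q K S if, C)

{ε, false, if, true}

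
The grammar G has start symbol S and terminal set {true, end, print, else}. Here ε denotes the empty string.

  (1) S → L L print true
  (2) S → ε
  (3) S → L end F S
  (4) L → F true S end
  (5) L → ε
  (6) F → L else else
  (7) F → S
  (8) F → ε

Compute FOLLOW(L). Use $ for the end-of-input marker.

{else, end, print, true}

FIRST(S): from S→L L print true we get {else, end, print, true}; from S→ε we get {ε}; from S→L end F S we get {else, end, print, true}. So FIRST(S) = {ε, else, end, print, true}.
FIRST(L): from L→F true S end we get {else, end, print, true}; from L→ε we get {ε}. So FIRST(L) = {ε, else, end, print, true}.
FIRST(F): from F→L else else we get {else, end, print, true}; from F→S we get {ε, else, end, print, true}; from F→ε we get {ε}. So FIRST(F) = {ε, else, end, print, true}.
FOLLOW(S) includes $ since S is the start symbol.
FOLLOW(L): in S→L L print true (occurrence 1), L is followed by L print true with FIRST {else, end, print, true}; in S→L L print true (occurrence 2), L is followed by print true with FIRST {print}; in S→L end F S, L is followed by end F S with FIRST {end}; in F→L else else, L is followed by else else with FIRST {else}. Thus FOLLOW(L) = {else, end, print, true}.
FOLLOW(S): in S→L end F S, the suffix after S is empty (adds nothing new); in L→F true S end, S is followed by end with FIRST {end}; in F→S, the suffix after S is empty, so FOLLOW(S) ⊇ FOLLOW(F) = {$, else, end, print, true}. Thus FOLLOW(S) = {$, else, end, print, true}.
FOLLOW(F): in S→L end F S, F is followed by S with FIRST {ε, else, end, print, true}; in S→L end F S, the suffix after F is nullable, so FOLLOW(F) ⊇ FOLLOW(S) = {$, else, end, print, true}; in L→F true S end, F is followed by true S end with FIRST {true}. Thus FOLLOW(F) = {$, else, end, print, true}.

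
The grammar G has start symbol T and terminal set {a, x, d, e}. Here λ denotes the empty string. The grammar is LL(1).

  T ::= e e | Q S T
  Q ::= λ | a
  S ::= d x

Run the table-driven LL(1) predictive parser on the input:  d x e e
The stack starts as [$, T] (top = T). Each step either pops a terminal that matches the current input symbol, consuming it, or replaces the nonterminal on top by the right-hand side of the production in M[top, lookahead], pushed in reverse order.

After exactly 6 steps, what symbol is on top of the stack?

e

     Stack    Input      Action
  1  $ T      d x e e $  expand T ::= Q S T
  2  $ T S Q  d x e e $  expand Q ::= λ
  3  $ T S    d x e e $  expand S ::= d x
  4  $ T x d  d x e e $  match d
  5  $ T x    x e e $    match x
  6  $ T      e e $      expand T ::= e e
Stack after step 6: $ e e (top = e).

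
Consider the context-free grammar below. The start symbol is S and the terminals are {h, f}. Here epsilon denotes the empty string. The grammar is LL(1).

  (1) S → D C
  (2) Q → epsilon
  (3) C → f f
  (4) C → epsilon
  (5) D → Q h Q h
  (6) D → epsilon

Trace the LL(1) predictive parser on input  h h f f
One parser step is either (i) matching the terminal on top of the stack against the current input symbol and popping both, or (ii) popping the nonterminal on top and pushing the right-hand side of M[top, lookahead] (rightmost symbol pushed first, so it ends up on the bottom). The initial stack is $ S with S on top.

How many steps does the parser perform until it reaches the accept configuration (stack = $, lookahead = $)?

9

     Stack        Input      Action
  1  $ S          h h f f $  expand S → D C
  2  $ C D        h h f f $  expand D → Q h Q h
  3  $ C h Q h Q  h h f f $  expand Q → epsilon
  4  $ C h Q h    h h f f $  match h
  5  $ C h Q      h f f $    expand Q → epsilon
  6  $ C h        h f f $    match h
  7  $ C          f f $      expand C → f f
  8  $ f f        f f $      match f
  9  $ f          f $        match f
Accept reached after 9 steps.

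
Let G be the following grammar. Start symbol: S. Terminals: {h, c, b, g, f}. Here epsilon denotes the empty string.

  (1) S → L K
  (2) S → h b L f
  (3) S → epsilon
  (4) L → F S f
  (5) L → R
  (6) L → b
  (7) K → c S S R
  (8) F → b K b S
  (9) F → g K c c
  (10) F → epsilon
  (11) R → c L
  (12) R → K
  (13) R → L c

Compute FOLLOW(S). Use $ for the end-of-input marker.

{$, b, c, f, g, h}

FIRST(K) = {c}
FIRST(F) = {epsilon, b, g}
FIRST(S) = {epsilon, b, c, f, g, h}  (via L K)
FIRST(L) = {b, c, f, g, h}  (via F S f, R)
FIRST(R) = {b, c, f, g, h}  (via K, L c)
FOLLOW(S) includes $ since S is the start symbol.
FOLLOW(F): in L→F S f, F is followed by S f with FIRST {b, c, f, g, h}. Thus FOLLOW(F) = {b, c, f, g, h}.
FOLLOW(S): in L→F S f, S is followed by f with FIRST {f}; in K→c S S R (occurrence 1), S is followed by S R with FIRST {b, c, f, g, h}; in K→c S S R (occurrence 2), S is followed by R with FIRST {b, c, f, g, h}; in F→b K b S, the suffix after S is empty, so FOLLOW(S) ⊇ FOLLOW(F) = {b, c, f, g, h}. Thus FOLLOW(S) = {$, b, c, f, g, h}.
FOLLOW(L): in S→L K, L is followed by K with FIRST {c}; in S→h b L f, L is followed by f with FIRST {f}; in R→c L, the suffix after L is empty, so FOLLOW(L) ⊇ FOLLOW(R) = {$, b, c, f, g, h}; in R→L c, L is followed by c with FIRST {c}. Thus FOLLOW(L) = {$, b, c, f, g, h}.
FOLLOW(K): in S→L K, the suffix after K is empty, so FOLLOW(K) ⊇ FOLLOW(S) = {$, b, c, f, g, h}; in F→b K b S, K is followed by b S with FIRST {b}; in F→g K c c, K is followed by c c with FIRST {c}; in R→K, the suffix after K is empty, so FOLLOW(K) ⊇ FOLLOW(R) = {$, b, c, f, g, h}. Thus FOLLOW(K) = {$, b, c, f, g, h}.
FOLLOW(R): in L→R, the suffix after R is empty, so FOLLOW(R) ⊇ FOLLOW(L) = {$, b, c, f, g, h}; in K→c S S R, the suffix after R is empty, so FOLLOW(R) ⊇ FOLLOW(K) = {$, b, c, f, g, h}. Thus FOLLOW(R) = {$, b, c, f, g, h}.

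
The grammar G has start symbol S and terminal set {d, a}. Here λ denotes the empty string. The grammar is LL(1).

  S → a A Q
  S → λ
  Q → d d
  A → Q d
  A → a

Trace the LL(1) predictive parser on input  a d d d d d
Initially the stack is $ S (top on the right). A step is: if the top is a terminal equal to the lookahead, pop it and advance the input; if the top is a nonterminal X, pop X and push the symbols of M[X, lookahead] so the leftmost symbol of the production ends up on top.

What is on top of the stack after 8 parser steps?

d

step 1: stack=$ S  input=a d d d d d $  — expand S → a A Q
step 2: stack=$ Q A a  input=a d d d d d $  — match a
step 3: stack=$ Q A  input=d d d d d $  — expand A → Q d
step 4: stack=$ Q d Q  input=d d d d d $  — expand Q → d d
step 5: stack=$ Q d d d  input=d d d d d $  — match d
step 6: stack=$ Q d d  input=d d d d $  — match d
step 7: stack=$ Q d  input=d d d $  — match d
step 8: stack=$ Q  input=d d $  — expand Q → d d
Stack after step 8: $ d d (top = d).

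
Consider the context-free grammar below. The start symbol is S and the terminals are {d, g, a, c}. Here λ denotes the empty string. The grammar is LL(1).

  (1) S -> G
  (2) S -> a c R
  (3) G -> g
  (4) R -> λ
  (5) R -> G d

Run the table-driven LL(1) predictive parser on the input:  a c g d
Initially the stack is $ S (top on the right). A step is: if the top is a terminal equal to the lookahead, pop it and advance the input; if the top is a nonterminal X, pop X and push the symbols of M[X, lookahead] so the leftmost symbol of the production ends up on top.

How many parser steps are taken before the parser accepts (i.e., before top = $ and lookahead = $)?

7

     Stack    Input      Action
  1  $ S      a c g d $  expand S -> a c R
  2  $ R c a  a c g d $  match a
  3  $ R c    c g d $    match c
  4  $ R      g d $      expand R -> G d
  5  $ d G    g d $      expand G -> g
  6  $ d g    g d $      match g
  7  $ d      d $        match d
Accept reached after 7 steps.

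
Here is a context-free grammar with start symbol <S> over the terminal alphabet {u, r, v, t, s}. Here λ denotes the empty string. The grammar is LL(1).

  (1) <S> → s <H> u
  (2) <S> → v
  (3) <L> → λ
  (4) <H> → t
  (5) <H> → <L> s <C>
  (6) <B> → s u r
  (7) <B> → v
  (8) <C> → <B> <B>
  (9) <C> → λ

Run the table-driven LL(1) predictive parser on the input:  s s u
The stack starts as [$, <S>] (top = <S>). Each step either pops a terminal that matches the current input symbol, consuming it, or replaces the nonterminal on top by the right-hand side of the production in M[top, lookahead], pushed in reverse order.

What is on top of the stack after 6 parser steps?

u

step 1: stack=$ <S>  input=s s u $  — expand <S> → s <H> u
step 2: stack=$ u <H> s  input=s s u $  — match s
step 3: stack=$ u <H>  input=s u $  — expand <H> → <L> s <C>
step 4: stack=$ u <C> s <L>  input=s u $  — expand <L> → λ
step 5: stack=$ u <C> s  input=s u $  — match s
step 6: stack=$ u <C>  input=u $  — expand <C> → λ
Stack after step 6: $ u (top = u).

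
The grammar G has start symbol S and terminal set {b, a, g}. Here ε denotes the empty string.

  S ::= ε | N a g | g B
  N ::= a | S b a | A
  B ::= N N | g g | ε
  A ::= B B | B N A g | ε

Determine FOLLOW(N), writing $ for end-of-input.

FIRST(S) = {ε, a, b, g}  (via N a g)
FIRST(N) = {ε, a, b, g}  (via S b a, A)
FIRST(B) = {ε, a, b, g}  (via N N)
FIRST(A) = {ε, a, b, g}  (via B B, B N A g)
FOLLOW(S) includes $ since S is the start symbol.
FOLLOW(S): in N::=S b a, S is followed by b a with FIRST {b}. Thus FOLLOW(S) = {$, b}.
FOLLOW(N): in S::=N a g, N is followed by a g with FIRST {a}; in B::=N N (occurrence 1), N is followed by N with FIRST {ε, a, b, g}; in B::=N N (occurrence 1), the suffix after N is nullable, so FOLLOW(N) ⊇ FOLLOW(B) = {$, a, b, g}; in B::=N N (occurrence 2), the suffix after N is empty, so FOLLOW(N) ⊇ FOLLOW(B) = {$, a, b, g}; in A::=B N A g, N is followed by A g with FIRST {a, b, g}. Thus FOLLOW(N) = {$, a, b, g}.
FOLLOW(A): in N::=A, the suffix after A is empty, so FOLLOW(A) ⊇ FOLLOW(N) = {$, a, b, g}; in A::=B N A g, A is followed by g with FIRST {g}. Thus FOLLOW(A) = {$, a, b, g}.
FOLLOW(B): in S::=g B, the suffix after B is empty, so FOLLOW(B) ⊇ FOLLOW(S) = {$, b}; in A::=B B (occurrence 1), B is followed by B with FIRST {ε, a, b, g}; in A::=B B (occurrence 1), the suffix after B is nullable, so FOLLOW(B) ⊇ FOLLOW(A) = {$, a, b, g}; in A::=B B (occurrence 2), the suffix after B is empty, so FOLLOW(B) ⊇ FOLLOW(A) = {$, a, b, g}; in A::=B N A g, B is followed by N A g with FIRST {a, b, g}. Thus FOLLOW(B) = {$, a, b, g}.

{$, a, b, g}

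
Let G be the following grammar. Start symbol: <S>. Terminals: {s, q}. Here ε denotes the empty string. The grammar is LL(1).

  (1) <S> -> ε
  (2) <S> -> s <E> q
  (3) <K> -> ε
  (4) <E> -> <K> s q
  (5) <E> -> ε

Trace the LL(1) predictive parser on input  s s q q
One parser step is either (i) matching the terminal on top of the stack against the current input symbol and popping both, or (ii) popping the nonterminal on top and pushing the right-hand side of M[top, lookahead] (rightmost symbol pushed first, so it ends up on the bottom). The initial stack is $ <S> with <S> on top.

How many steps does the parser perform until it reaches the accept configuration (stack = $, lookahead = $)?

step 1: stack=$ <S>  input=s s q q $  — expand <S> -> s <E> q
step 2: stack=$ q <E> s  input=s s q q $  — match s
step 3: stack=$ q <E>  input=s q q $  — expand <E> -> <K> s q
step 4: stack=$ q q s <K>  input=s q q $  — expand <K> -> ε
step 5: stack=$ q q s  input=s q q $  — match s
step 6: stack=$ q q  input=q q $  — match q
step 7: stack=$ q  input=q $  — match q
Accept reached after 7 steps.

7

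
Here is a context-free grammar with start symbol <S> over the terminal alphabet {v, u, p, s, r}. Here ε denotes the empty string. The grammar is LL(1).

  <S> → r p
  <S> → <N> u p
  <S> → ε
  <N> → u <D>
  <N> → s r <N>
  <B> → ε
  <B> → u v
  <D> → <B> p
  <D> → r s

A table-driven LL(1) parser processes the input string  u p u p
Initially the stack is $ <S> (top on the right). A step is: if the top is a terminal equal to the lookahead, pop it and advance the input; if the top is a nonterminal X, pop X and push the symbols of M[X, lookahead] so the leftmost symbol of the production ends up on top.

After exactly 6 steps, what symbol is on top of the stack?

     Stack        Input      Action
  1  $ <S>        u p u p $  expand <S> → <N> u p
  2  $ p u <N>    u p u p $  expand <N> → u <D>
  3  $ p u <D> u  u p u p $  match u
  4  $ p u <D>    p u p $    expand <D> → <B> p
  5  $ p u p <B>  p u p $    expand <B> → ε
  6  $ p u p      p u p $    match p
Stack after step 6: $ p u (top = u).

u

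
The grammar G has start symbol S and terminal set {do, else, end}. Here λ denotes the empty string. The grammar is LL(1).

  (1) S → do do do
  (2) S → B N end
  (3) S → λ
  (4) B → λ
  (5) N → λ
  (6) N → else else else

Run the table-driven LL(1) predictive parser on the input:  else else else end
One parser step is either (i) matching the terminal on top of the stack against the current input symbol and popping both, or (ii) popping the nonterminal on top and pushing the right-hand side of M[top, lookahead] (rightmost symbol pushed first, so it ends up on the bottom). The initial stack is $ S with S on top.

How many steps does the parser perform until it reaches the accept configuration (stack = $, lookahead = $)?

     Stack                 Input                 Action
  1  $ S                   else else else end $  expand S → B N end
  2  $ end N B             else else else end $  expand B → λ
  3  $ end N               else else else end $  expand N → else else else
  4  $ end else else else  else else else end $  match else
  5  $ end else else       else else end $       match else
  6  $ end else            else end $            match else
  7  $ end                 end $                 match end
Accept reached after 7 steps.

7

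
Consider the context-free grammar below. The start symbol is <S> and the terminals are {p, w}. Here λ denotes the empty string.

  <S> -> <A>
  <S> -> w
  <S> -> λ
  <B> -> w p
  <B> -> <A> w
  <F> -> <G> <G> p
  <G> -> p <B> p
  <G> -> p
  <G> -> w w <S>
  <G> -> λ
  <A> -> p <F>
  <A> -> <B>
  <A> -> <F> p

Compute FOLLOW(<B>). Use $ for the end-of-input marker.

FIRST(<G>): from <G>->p <B> p we get {p}; from <G>->p we get {p}; from <G>->w w <S> we get {w}; from <G>->λ we get {λ}. So FIRST(<G>) = {λ, p, w}.
FIRST(<F>): from <F>-><G> <G> p we get {p, w}. So FIRST(<F>) = {p, w}.
FIRST(<S>): from <S>-><A> we get {p, w}; from <S>->w we get {w}; from <S>->λ we get {λ}. So FIRST(<S>) = {λ, p, w}.
FIRST(<B>): from <B>->w p we get {w}; from <B>-><A> w we get {p, w}. So FIRST(<B>) = {p, w}.
FIRST(<A>): from <A>->p <F> we get {p}; from <A>-><B> we get {p, w}; from <A>-><F> p we get {p, w}. So FIRST(<A>) = {p, w}.
FOLLOW(<S>) includes $ since <S> is the start symbol.
FOLLOW(<G>): in <F>-><G> <G> p (occurrence 1), <G> is followed by <G> p with FIRST {p, w}; in <F>-><G> <G> p (occurrence 2), <G> is followed by p with FIRST {p}. Thus FOLLOW(<G>) = {p, w}.
FOLLOW(<S>): in <G>->w w <S>, the suffix after <S> is empty, so FOLLOW(<S>) ⊇ FOLLOW(<G>) = {p, w}. Thus FOLLOW(<S>) = {$, p, w}.
FOLLOW(<A>): in <S>-><A>, the suffix after <A> is empty, so FOLLOW(<A>) ⊇ FOLLOW(<S>) = {$, p, w}; in <B>-><A> w, <A> is followed by w with FIRST {w}. Thus FOLLOW(<A>) = {$, p, w}.
FOLLOW(<B>): in <G>->p <B> p, <B> is followed by p with FIRST {p}; in <A>-><B>, the suffix after <B> is empty, so FOLLOW(<B>) ⊇ FOLLOW(<A>) = {$, p, w}. Thus FOLLOW(<B>) = {$, p, w}.
FOLLOW(<F>): in <A>->p <F>, the suffix after <F> is empty, so FOLLOW(<F>) ⊇ FOLLOW(<A>) = {$, p, w}; in <A>-><F> p, <F> is followed by p with FIRST {p}. Thus FOLLOW(<F>) = {$, p, w}.

{$, p, w}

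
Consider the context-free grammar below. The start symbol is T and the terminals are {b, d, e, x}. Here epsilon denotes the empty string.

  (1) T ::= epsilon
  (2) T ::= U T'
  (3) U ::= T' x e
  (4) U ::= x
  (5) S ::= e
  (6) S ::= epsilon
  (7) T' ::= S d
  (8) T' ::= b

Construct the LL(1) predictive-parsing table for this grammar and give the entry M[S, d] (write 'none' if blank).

S ::= epsilon

FIRST(S) = {epsilon, e}
FIRST(T') = {b, d, e}  (via S d)
FIRST(U) = {b, d, e, x}  (via T' x e)
FIRST(T) = {epsilon, b, d, e, x}  (via U T')
FOLLOW(T) includes $ since T is the start symbol.
FOLLOW(S): in T'::=S d, S is followed by d with FIRST {d}. Thus FOLLOW(S) = {d}.
For S ::= e: FIRST(e) = {e}, so it goes in M[S, t] for t ∈ {e}.
For S ::= epsilon: FIRST(epsilon) = {epsilon}, so it goes in M[S, t] for t ∈ {}; since epsilon ∈ FIRST, also for every t ∈ FOLLOW(S) = {d}.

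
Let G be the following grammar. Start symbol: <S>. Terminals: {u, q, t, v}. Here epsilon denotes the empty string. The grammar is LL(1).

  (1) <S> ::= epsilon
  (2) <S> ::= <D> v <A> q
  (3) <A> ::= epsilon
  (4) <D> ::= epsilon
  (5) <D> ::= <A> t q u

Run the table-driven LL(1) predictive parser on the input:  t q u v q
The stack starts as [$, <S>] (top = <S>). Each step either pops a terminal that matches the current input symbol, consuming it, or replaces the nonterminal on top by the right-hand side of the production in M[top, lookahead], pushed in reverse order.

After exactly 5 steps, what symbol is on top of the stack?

     Stack                Input        Action
  1  $ <S>                t q u v q $  expand <S> ::= <D> v <A> q
  2  $ q <A> v <D>        t q u v q $  expand <D> ::= <A> t q u
  3  $ q <A> v u q t <A>  t q u v q $  expand <A> ::= epsilon
  4  $ q <A> v u q t      t q u v q $  match t
  5  $ q <A> v u q        q u v q $    match q
Stack after step 5: $ q <A> v u (top = u).

u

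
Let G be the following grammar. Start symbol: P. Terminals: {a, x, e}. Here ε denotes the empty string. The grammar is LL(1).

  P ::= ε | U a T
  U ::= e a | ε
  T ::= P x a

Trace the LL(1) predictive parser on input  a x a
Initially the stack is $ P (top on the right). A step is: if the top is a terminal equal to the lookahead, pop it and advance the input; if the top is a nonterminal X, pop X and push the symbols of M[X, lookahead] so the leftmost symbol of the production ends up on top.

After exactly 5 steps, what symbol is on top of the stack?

step 1: stack=$ P  input=a x a $  — expand P ::= U a T
step 2: stack=$ T a U  input=a x a $  — expand U ::= ε
step 3: stack=$ T a  input=a x a $  — match a
step 4: stack=$ T  input=x a $  — expand T ::= P x a
step 5: stack=$ a x P  input=x a $  — expand P ::= ε
Stack after step 5: $ a x (top = x).

x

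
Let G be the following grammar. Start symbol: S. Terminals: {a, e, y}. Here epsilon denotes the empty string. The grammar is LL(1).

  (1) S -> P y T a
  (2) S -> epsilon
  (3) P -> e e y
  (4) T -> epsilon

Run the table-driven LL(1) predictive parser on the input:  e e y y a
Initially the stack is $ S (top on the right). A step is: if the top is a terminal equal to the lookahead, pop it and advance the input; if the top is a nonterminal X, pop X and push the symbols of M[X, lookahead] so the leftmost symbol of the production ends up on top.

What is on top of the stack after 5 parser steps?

y

step 1: stack=$ S  input=e e y y a $  — expand S -> P y T a
step 2: stack=$ a T y P  input=e e y y a $  — expand P -> e e y
step 3: stack=$ a T y y e e  input=e e y y a $  — match e
step 4: stack=$ a T y y e  input=e y y a $  — match e
step 5: stack=$ a T y y  input=y y a $  — match y
Stack after step 5: $ a T y (top = y).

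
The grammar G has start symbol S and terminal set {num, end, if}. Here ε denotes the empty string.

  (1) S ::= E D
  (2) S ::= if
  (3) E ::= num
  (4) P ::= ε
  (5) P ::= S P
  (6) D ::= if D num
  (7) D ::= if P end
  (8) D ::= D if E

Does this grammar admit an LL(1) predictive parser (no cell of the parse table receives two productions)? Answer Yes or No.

No

FIRST(S) = {if, num}
FIRST(E) = {num}
FIRST(P) = {ε, if, num}
FIRST(D) = {if}
FOLLOW(S) = {$, end, if, num}
FOLLOW(E) = {$, end, if, num}
FOLLOW(P) = {end}
FOLLOW(D) = {$, end, if, num}
Cell M[D, if] receives both D ::= if D num and D ::= if P end and D ::= D if E — the grammar is not LL(1).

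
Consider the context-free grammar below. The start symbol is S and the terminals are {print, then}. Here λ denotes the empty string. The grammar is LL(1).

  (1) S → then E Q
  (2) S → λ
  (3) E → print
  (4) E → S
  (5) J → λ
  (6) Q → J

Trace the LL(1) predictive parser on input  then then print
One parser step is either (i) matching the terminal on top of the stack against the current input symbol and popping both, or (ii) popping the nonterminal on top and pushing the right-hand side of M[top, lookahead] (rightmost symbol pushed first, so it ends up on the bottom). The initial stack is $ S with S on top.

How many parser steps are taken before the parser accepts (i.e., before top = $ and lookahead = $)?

11

      Stack         Input              Action
   1  $ S           then then print $  expand S → then E Q
   2  $ Q E then    then then print $  match then
   3  $ Q E         then print $       expand E → S
   4  $ Q S         then print $       expand S → then E Q
   5  $ Q Q E then  then print $       match then
   6  $ Q Q E       print $            expand E → print
   7  $ Q Q print   print $            match print
   8  $ Q Q         $                  expand Q → J
   9  $ Q J         $                  expand J → λ
  10  $ Q           $                  expand Q → J
  11  $ J           $                  expand J → λ
Accept reached after 11 steps.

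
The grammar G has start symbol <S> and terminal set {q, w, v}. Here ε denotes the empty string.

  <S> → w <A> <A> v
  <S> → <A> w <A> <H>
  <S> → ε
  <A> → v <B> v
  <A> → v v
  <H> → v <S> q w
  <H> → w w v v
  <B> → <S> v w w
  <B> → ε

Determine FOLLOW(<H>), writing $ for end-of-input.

{$, q, v}

FIRST(<A>): from <A>→v <B> v we get {v}; from <A>→v v we get {v}. So FIRST(<A>) = {v}.
FIRST(<H>): from <H>→v <S> q w we get {v}; from <H>→w w v v we get {w}. So FIRST(<H>) = {v, w}.
FIRST(<S>): from <S>→w <A> <A> v we get {w}; from <S>→<A> w <A> <H> we get {v}; from <S>→ε we get {ε}. So FIRST(<S>) = {ε, v, w}.
FIRST(<B>): from <B>→<S> v w w we get {v, w}; from <B>→ε we get {ε}. So FIRST(<B>) = {ε, v, w}.
FOLLOW(<S>) includes $ since <S> is the start symbol.
FOLLOW(<S>): in <H>→v <S> q w, <S> is followed by q w with FIRST {q}; in <B>→<S> v w w, <S> is followed by v w w with FIRST {v}. Thus FOLLOW(<S>) = {$, q, v}.
FOLLOW(<A>): in <S>→w <A> <A> v (occurrence 1), <A> is followed by <A> v with FIRST {v}; in <S>→w <A> <A> v (occurrence 2), <A> is followed by v with FIRST {v}; in <S>→<A> w <A> <H> (occurrence 1), <A> is followed by w <A> <H> with FIRST {w}; in <S>→<A> w <A> <H> (occurrence 2), <A> is followed by <H> with FIRST {v, w}. Thus FOLLOW(<A>) = {v, w}.
FOLLOW(<H>): in <S>→<A> w <A> <H>, the suffix after <H> is empty, so FOLLOW(<H>) ⊇ FOLLOW(<S>) = {$, q, v}. Thus FOLLOW(<H>) = {$, q, v}.
FOLLOW(<B>): in <A>→v <B> v, <B> is followed by v with FIRST {v}. Thus FOLLOW(<B>) = {v}.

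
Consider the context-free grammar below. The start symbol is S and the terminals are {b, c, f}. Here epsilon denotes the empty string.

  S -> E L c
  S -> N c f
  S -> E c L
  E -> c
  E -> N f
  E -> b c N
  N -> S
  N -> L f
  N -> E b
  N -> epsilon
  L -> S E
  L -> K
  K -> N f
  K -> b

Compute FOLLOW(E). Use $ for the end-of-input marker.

FIRST(S): from S->E L c we get {b, c, f}; from S->N c f we get {b, c, f}; from S->E c L we get {b, c, f}. So FIRST(S) = {b, c, f}.
FIRST(E): from E->c we get {c}; from E->N f we get {b, c, f}; from E->b c N we get {b}. So FIRST(E) = {b, c, f}.
FIRST(N): from N->S we get {b, c, f}; from N->L f we get {b, c, f}; from N->E b we get {b, c, f}; from N->epsilon we get {epsilon}. So FIRST(N) = {epsilon, b, c, f}.
FIRST(K): from K->N f we get {b, c, f}; from K->b we get {b}. So FIRST(K) = {b, c, f}.
FIRST(L): from L->S E we get {b, c, f}; from L->K we get {b, c, f}. So FIRST(L) = {b, c, f}.
FOLLOW(S) includes $ since S is the start symbol.
FOLLOW(S): in N->S, the suffix after S is empty, so FOLLOW(S) ⊇ FOLLOW(N) = {$, b, c, f}; in L->S E, S is followed by E with FIRST {b, c, f}. Thus FOLLOW(S) = {$, b, c, f}.
FOLLOW(L): in S->E L c, L is followed by c with FIRST {c}; in S->E c L, the suffix after L is empty, so FOLLOW(L) ⊇ FOLLOW(S) = {$, b, c, f}; in N->L f, L is followed by f with FIRST {f}. Thus FOLLOW(L) = {$, b, c, f}.
FOLLOW(E): in S->E L c, E is followed by L c with FIRST {b, c, f}; in S->E c L, E is followed by c L with FIRST {c}; in N->E b, E is followed by b with FIRST {b}; in L->S E, the suffix after E is empty, so FOLLOW(E) ⊇ FOLLOW(L) = {$, b, c, f}. Thus FOLLOW(E) = {$, b, c, f}.
FOLLOW(N): in S->N c f, N is followed by c f with FIRST {c}; in E->N f, N is followed by f with FIRST {f}; in E->b c N, the suffix after N is empty, so FOLLOW(N) ⊇ FOLLOW(E) = {$, b, c, f}; in K->N f, N is followed by f with FIRST {f}. Thus FOLLOW(N) = {$, b, c, f}.
FOLLOW(K): in L->K, the suffix after K is empty, so FOLLOW(K) ⊇ FOLLOW(L) = {$, b, c, f}. Thus FOLLOW(K) = {$, b, c, f}.

{$, b, c, f}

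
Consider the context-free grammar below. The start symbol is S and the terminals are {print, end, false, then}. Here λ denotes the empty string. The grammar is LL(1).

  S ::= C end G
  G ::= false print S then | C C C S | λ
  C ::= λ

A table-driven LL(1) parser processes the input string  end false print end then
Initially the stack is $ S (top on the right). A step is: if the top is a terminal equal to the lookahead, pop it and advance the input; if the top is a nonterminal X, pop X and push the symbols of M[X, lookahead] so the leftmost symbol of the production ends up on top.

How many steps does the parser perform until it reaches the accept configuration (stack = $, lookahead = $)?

      Stack                 Input                       Action
   1  $ S                   end false print end then $  expand S ::= C end G
   2  $ G end C             end false print end then $  expand C ::= λ
   3  $ G end               end false print end then $  match end
   4  $ G                   false print end then $      expand G ::= false print S then
   5  $ then S print false  false print end then $      match false
   6  $ then S print        print end then $            match print
   7  $ then S              end then $                  expand S ::= C end G
   8  $ then G end C        end then $                  expand C ::= λ
   9  $ then G end          end then $                  match end
  10  $ then G              then $                      expand G ::= λ
  11  $ then                then $                      match then
Accept reached after 11 steps.

11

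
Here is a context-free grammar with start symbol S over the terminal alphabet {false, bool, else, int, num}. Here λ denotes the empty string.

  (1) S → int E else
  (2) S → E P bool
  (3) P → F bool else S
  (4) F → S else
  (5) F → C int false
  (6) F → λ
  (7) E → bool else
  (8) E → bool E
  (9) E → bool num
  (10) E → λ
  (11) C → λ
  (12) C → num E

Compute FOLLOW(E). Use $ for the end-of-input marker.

FIRST(E): from E→bool else we get {bool}; from E→bool E we get {bool}; from E→bool num we get {bool}; from E→λ we get {λ}. So FIRST(E) = {λ, bool}.
FIRST(C): from C→λ we get {λ}; from C→num E we get {num}. So FIRST(C) = {λ, num}.
FIRST(S): from S→int E else we get {int}; from S→E P bool we get {bool, int, num}. So FIRST(S) = {bool, int, num}.
FIRST(F): from F→S else we get {bool, int, num}; from F→C int false we get {int, num}; from F→λ we get {λ}. So FIRST(F) = {λ, bool, int, num}.
FIRST(P): from P→F bool else S we get {bool, int, num}. So FIRST(P) = {bool, int, num}.
FOLLOW(S) includes $ since S is the start symbol.
FOLLOW(P): in S→E P bool, P is followed by bool with FIRST {bool}. Thus FOLLOW(P) = {bool}.
FOLLOW(S): in P→F bool else S, the suffix after S is empty, so FOLLOW(S) ⊇ FOLLOW(P) = {bool}; in F→S else, S is followed by else with FIRST {else}. Thus FOLLOW(S) = {$, bool, else}.
FOLLOW(F): in P→F bool else S, F is followed by bool else S with FIRST {bool}. Thus FOLLOW(F) = {bool}.
FOLLOW(C): in F→C int false, C is followed by int false with FIRST {int}. Thus FOLLOW(C) = {int}.
FOLLOW(E): in S→int E else, E is followed by else with FIRST {else}; in S→E P bool, E is followed by P bool with FIRST {bool, int, num}; in E→bool E, the suffix after E is empty (adds nothing new); in C→num E, the suffix after E is empty, so FOLLOW(E) ⊇ FOLLOW(C) = {int}. Thus FOLLOW(E) = {bool, else, int, num}.

{bool, else, int, num}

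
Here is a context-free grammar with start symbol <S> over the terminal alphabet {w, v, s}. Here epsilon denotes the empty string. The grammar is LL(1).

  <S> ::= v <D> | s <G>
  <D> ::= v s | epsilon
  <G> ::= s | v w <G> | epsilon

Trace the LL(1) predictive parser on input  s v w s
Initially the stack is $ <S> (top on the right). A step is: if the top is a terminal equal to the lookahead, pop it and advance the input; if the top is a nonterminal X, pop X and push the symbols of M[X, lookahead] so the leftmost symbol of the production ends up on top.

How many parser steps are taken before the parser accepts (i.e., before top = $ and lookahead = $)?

step 1: stack=$ <S>  input=s v w s $  — expand <S> ::= s <G>
step 2: stack=$ <G> s  input=s v w s $  — match s
step 3: stack=$ <G>  input=v w s $  — expand <G> ::= v w <G>
step 4: stack=$ <G> w v  input=v w s $  — match v
step 5: stack=$ <G> w  input=w s $  — match w
step 6: stack=$ <G>  input=s $  — expand <G> ::= s
step 7: stack=$ s  input=s $  — match s
Accept reached after 7 steps.

7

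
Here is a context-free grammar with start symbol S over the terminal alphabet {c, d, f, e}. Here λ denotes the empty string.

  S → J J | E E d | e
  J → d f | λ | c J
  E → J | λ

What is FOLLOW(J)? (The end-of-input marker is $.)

{$, c, d}

FIRST(J): from J→d f we get {d}; from J→λ we get {λ}; from J→c J we get {c}. So FIRST(J) = {λ, c, d}.
FIRST(E): from E→J we get {λ, c, d}; from E→λ we get {λ}. So FIRST(E) = {λ, c, d}.
FIRST(S): from S→J J we get {λ, c, d}; from S→E E d we get {c, d}; from S→e we get {e}. So FIRST(S) = {λ, c, d, e}.
FOLLOW(S) includes $ since S is the start symbol.
FOLLOW(S): S appears on no right-hand side. Thus FOLLOW(S) = {$}.
FOLLOW(E): in S→E E d (occurrence 1), E is followed by E d with FIRST {c, d}; in S→E E d (occurrence 2), E is followed by d with FIRST {d}. Thus FOLLOW(E) = {c, d}.
FOLLOW(J): in S→J J (occurrence 1), J is followed by J with FIRST {λ, c, d}; in S→J J (occurrence 1), the suffix after J is nullable, so FOLLOW(J) ⊇ FOLLOW(S) = {$}; in S→J J (occurrence 2), the suffix after J is empty, so FOLLOW(J) ⊇ FOLLOW(S) = {$}; in J→c J, the suffix after J is empty (adds nothing new); in E→J, the suffix after J is empty, so FOLLOW(J) ⊇ FOLLOW(E) = {c, d}. Thus FOLLOW(J) = {$, c, d}.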